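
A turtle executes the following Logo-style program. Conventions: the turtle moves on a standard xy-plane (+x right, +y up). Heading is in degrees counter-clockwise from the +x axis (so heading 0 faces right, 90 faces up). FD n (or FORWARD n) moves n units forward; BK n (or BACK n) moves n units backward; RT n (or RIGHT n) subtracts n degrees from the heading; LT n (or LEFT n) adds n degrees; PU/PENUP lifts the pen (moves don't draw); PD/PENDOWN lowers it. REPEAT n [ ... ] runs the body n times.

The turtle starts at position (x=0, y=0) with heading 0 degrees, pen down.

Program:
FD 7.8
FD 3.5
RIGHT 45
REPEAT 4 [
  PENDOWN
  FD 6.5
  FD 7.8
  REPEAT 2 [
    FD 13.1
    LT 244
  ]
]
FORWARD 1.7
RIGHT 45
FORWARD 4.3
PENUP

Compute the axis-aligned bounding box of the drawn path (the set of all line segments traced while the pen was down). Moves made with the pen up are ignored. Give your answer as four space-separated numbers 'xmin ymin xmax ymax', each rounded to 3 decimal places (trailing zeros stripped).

Executing turtle program step by step:
Start: pos=(0,0), heading=0, pen down
FD 7.8: (0,0) -> (7.8,0) [heading=0, draw]
FD 3.5: (7.8,0) -> (11.3,0) [heading=0, draw]
RT 45: heading 0 -> 315
REPEAT 4 [
  -- iteration 1/4 --
  PD: pen down
  FD 6.5: (11.3,0) -> (15.896,-4.596) [heading=315, draw]
  FD 7.8: (15.896,-4.596) -> (21.412,-10.112) [heading=315, draw]
  REPEAT 2 [
    -- iteration 1/2 --
    FD 13.1: (21.412,-10.112) -> (30.675,-19.375) [heading=315, draw]
    LT 244: heading 315 -> 199
    -- iteration 2/2 --
    FD 13.1: (30.675,-19.375) -> (18.288,-23.64) [heading=199, draw]
    LT 244: heading 199 -> 83
  ]
  -- iteration 2/4 --
  PD: pen down
  FD 6.5: (18.288,-23.64) -> (19.081,-17.188) [heading=83, draw]
  FD 7.8: (19.081,-17.188) -> (20.031,-9.446) [heading=83, draw]
  REPEAT 2 [
    -- iteration 1/2 --
    FD 13.1: (20.031,-9.446) -> (21.628,3.556) [heading=83, draw]
    LT 244: heading 83 -> 327
    -- iteration 2/2 --
    FD 13.1: (21.628,3.556) -> (32.614,-3.579) [heading=327, draw]
    LT 244: heading 327 -> 211
  ]
  -- iteration 3/4 --
  PD: pen down
  FD 6.5: (32.614,-3.579) -> (27.043,-6.926) [heading=211, draw]
  FD 7.8: (27.043,-6.926) -> (20.357,-10.944) [heading=211, draw]
  REPEAT 2 [
    -- iteration 1/2 --
    FD 13.1: (20.357,-10.944) -> (9.128,-17.691) [heading=211, draw]
    LT 244: heading 211 -> 95
    -- iteration 2/2 --
    FD 13.1: (9.128,-17.691) -> (7.986,-4.641) [heading=95, draw]
    LT 244: heading 95 -> 339
  ]
  -- iteration 4/4 --
  PD: pen down
  FD 6.5: (7.986,-4.641) -> (14.054,-6.97) [heading=339, draw]
  FD 7.8: (14.054,-6.97) -> (21.336,-9.765) [heading=339, draw]
  REPEAT 2 [
    -- iteration 1/2 --
    FD 13.1: (21.336,-9.765) -> (33.566,-14.46) [heading=339, draw]
    LT 244: heading 339 -> 223
    -- iteration 2/2 --
    FD 13.1: (33.566,-14.46) -> (23.985,-23.394) [heading=223, draw]
    LT 244: heading 223 -> 107
  ]
]
FD 1.7: (23.985,-23.394) -> (23.488,-21.768) [heading=107, draw]
RT 45: heading 107 -> 62
FD 4.3: (23.488,-21.768) -> (25.507,-17.972) [heading=62, draw]
PU: pen up
Final: pos=(25.507,-17.972), heading=62, 20 segment(s) drawn

Segment endpoints: x in {0, 7.8, 7.986, 9.128, 11.3, 14.054, 15.896, 18.288, 19.081, 20.031, 20.357, 21.336, 21.412, 21.628, 23.488, 23.985, 25.507, 27.043, 30.675, 32.614, 33.566}, y in {-23.64, -23.394, -21.768, -19.375, -17.972, -17.691, -17.188, -14.46, -10.944, -10.112, -9.765, -9.446, -6.97, -6.926, -4.641, -4.596, -3.579, 0, 3.556}
xmin=0, ymin=-23.64, xmax=33.566, ymax=3.556

Answer: 0 -23.64 33.566 3.556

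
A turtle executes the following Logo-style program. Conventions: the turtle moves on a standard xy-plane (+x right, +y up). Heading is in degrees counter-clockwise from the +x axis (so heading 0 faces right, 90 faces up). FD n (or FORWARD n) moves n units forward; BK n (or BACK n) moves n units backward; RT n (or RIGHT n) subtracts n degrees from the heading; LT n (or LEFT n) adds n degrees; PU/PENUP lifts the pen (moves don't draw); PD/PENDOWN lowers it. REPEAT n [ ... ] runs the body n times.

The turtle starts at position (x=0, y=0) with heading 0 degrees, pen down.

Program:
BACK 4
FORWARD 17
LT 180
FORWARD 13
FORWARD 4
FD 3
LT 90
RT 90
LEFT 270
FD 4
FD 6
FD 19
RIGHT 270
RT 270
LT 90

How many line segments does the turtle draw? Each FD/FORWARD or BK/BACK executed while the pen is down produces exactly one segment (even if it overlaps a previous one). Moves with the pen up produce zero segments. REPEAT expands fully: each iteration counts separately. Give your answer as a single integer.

Answer: 8

Derivation:
Executing turtle program step by step:
Start: pos=(0,0), heading=0, pen down
BK 4: (0,0) -> (-4,0) [heading=0, draw]
FD 17: (-4,0) -> (13,0) [heading=0, draw]
LT 180: heading 0 -> 180
FD 13: (13,0) -> (0,0) [heading=180, draw]
FD 4: (0,0) -> (-4,0) [heading=180, draw]
FD 3: (-4,0) -> (-7,0) [heading=180, draw]
LT 90: heading 180 -> 270
RT 90: heading 270 -> 180
LT 270: heading 180 -> 90
FD 4: (-7,0) -> (-7,4) [heading=90, draw]
FD 6: (-7,4) -> (-7,10) [heading=90, draw]
FD 19: (-7,10) -> (-7,29) [heading=90, draw]
RT 270: heading 90 -> 180
RT 270: heading 180 -> 270
LT 90: heading 270 -> 0
Final: pos=(-7,29), heading=0, 8 segment(s) drawn
Segments drawn: 8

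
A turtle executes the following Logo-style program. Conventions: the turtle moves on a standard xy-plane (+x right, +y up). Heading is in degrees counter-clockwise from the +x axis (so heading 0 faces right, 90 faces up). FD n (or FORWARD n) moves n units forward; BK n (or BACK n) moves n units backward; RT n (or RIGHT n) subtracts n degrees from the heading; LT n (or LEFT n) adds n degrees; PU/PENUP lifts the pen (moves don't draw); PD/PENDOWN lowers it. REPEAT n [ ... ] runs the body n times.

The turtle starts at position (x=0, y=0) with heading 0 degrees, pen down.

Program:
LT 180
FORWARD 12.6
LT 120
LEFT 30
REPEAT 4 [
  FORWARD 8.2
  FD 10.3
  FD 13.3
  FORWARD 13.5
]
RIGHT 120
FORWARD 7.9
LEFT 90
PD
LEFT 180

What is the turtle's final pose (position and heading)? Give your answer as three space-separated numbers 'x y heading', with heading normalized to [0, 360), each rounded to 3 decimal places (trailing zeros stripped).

Executing turtle program step by step:
Start: pos=(0,0), heading=0, pen down
LT 180: heading 0 -> 180
FD 12.6: (0,0) -> (-12.6,0) [heading=180, draw]
LT 120: heading 180 -> 300
LT 30: heading 300 -> 330
REPEAT 4 [
  -- iteration 1/4 --
  FD 8.2: (-12.6,0) -> (-5.499,-4.1) [heading=330, draw]
  FD 10.3: (-5.499,-4.1) -> (3.421,-9.25) [heading=330, draw]
  FD 13.3: (3.421,-9.25) -> (14.94,-15.9) [heading=330, draw]
  FD 13.5: (14.94,-15.9) -> (26.631,-22.65) [heading=330, draw]
  -- iteration 2/4 --
  FD 8.2: (26.631,-22.65) -> (33.732,-26.75) [heading=330, draw]
  FD 10.3: (33.732,-26.75) -> (42.652,-31.9) [heading=330, draw]
  FD 13.3: (42.652,-31.9) -> (54.171,-38.55) [heading=330, draw]
  FD 13.5: (54.171,-38.55) -> (65.862,-45.3) [heading=330, draw]
  -- iteration 3/4 --
  FD 8.2: (65.862,-45.3) -> (72.963,-49.4) [heading=330, draw]
  FD 10.3: (72.963,-49.4) -> (81.883,-54.55) [heading=330, draw]
  FD 13.3: (81.883,-54.55) -> (93.402,-61.2) [heading=330, draw]
  FD 13.5: (93.402,-61.2) -> (105.093,-67.95) [heading=330, draw]
  -- iteration 4/4 --
  FD 8.2: (105.093,-67.95) -> (112.194,-72.05) [heading=330, draw]
  FD 10.3: (112.194,-72.05) -> (121.114,-77.2) [heading=330, draw]
  FD 13.3: (121.114,-77.2) -> (132.632,-83.85) [heading=330, draw]
  FD 13.5: (132.632,-83.85) -> (144.324,-90.6) [heading=330, draw]
]
RT 120: heading 330 -> 210
FD 7.9: (144.324,-90.6) -> (137.482,-94.55) [heading=210, draw]
LT 90: heading 210 -> 300
PD: pen down
LT 180: heading 300 -> 120
Final: pos=(137.482,-94.55), heading=120, 18 segment(s) drawn

Answer: 137.482 -94.55 120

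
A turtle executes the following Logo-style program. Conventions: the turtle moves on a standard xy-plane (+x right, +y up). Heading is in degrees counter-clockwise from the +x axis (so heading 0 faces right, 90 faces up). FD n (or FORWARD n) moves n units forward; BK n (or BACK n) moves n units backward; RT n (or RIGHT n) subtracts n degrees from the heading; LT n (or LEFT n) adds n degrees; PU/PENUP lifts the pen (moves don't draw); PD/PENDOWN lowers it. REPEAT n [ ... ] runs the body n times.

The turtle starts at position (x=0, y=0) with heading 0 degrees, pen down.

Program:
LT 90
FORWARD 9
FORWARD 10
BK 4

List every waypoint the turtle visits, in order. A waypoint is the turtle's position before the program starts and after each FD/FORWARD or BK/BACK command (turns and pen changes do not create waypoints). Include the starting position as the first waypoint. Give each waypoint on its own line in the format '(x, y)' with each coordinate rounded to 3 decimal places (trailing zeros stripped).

Answer: (0, 0)
(0, 9)
(0, 19)
(0, 15)

Derivation:
Executing turtle program step by step:
Start: pos=(0,0), heading=0, pen down
LT 90: heading 0 -> 90
FD 9: (0,0) -> (0,9) [heading=90, draw]
FD 10: (0,9) -> (0,19) [heading=90, draw]
BK 4: (0,19) -> (0,15) [heading=90, draw]
Final: pos=(0,15), heading=90, 3 segment(s) drawn
Waypoints (4 total):
(0, 0)
(0, 9)
(0, 19)
(0, 15)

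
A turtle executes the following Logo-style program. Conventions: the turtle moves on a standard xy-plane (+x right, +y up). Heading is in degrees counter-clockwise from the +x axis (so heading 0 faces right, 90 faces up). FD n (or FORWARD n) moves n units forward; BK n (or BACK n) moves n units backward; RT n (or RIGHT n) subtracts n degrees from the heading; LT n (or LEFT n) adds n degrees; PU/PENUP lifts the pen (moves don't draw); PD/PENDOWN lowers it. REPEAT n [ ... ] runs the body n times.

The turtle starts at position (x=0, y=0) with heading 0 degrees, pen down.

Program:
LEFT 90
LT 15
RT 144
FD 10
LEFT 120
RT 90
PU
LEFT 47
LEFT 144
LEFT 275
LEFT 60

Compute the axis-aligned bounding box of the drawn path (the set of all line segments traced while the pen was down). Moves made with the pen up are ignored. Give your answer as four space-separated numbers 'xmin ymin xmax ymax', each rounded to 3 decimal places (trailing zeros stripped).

Executing turtle program step by step:
Start: pos=(0,0), heading=0, pen down
LT 90: heading 0 -> 90
LT 15: heading 90 -> 105
RT 144: heading 105 -> 321
FD 10: (0,0) -> (7.771,-6.293) [heading=321, draw]
LT 120: heading 321 -> 81
RT 90: heading 81 -> 351
PU: pen up
LT 47: heading 351 -> 38
LT 144: heading 38 -> 182
LT 275: heading 182 -> 97
LT 60: heading 97 -> 157
Final: pos=(7.771,-6.293), heading=157, 1 segment(s) drawn

Segment endpoints: x in {0, 7.771}, y in {-6.293, 0}
xmin=0, ymin=-6.293, xmax=7.771, ymax=0

Answer: 0 -6.293 7.771 0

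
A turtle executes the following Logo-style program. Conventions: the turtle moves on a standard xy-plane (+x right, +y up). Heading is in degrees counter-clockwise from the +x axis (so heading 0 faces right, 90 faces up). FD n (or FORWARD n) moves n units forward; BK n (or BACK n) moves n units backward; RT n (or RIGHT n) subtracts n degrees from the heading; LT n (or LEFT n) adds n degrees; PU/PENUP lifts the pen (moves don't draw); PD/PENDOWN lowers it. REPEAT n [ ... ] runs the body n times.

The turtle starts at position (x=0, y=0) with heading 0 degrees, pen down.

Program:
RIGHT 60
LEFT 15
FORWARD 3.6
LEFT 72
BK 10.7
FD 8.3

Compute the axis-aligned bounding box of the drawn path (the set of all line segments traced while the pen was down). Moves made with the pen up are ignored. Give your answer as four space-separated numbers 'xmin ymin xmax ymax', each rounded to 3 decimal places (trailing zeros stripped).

Answer: -6.988 -7.403 2.546 0

Derivation:
Executing turtle program step by step:
Start: pos=(0,0), heading=0, pen down
RT 60: heading 0 -> 300
LT 15: heading 300 -> 315
FD 3.6: (0,0) -> (2.546,-2.546) [heading=315, draw]
LT 72: heading 315 -> 27
BK 10.7: (2.546,-2.546) -> (-6.988,-7.403) [heading=27, draw]
FD 8.3: (-6.988,-7.403) -> (0.407,-3.635) [heading=27, draw]
Final: pos=(0.407,-3.635), heading=27, 3 segment(s) drawn

Segment endpoints: x in {-6.988, 0, 0.407, 2.546}, y in {-7.403, -3.635, -2.546, 0}
xmin=-6.988, ymin=-7.403, xmax=2.546, ymax=0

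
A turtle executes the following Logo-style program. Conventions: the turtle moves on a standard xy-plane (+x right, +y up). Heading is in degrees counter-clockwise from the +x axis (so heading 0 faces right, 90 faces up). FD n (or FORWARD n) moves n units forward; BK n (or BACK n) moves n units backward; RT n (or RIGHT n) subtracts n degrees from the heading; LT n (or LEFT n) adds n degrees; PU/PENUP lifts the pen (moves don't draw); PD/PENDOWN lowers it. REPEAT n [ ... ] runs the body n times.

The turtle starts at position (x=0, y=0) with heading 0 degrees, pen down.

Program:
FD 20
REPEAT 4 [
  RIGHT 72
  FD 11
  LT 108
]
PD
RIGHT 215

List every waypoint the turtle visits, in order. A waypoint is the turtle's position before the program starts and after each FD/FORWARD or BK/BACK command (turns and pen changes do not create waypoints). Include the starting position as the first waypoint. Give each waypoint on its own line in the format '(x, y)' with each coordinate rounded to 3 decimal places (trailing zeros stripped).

Answer: (0, 0)
(20, 0)
(23.399, -10.462)
(32.298, -16.927)
(43.298, -16.927)
(52.198, -10.462)

Derivation:
Executing turtle program step by step:
Start: pos=(0,0), heading=0, pen down
FD 20: (0,0) -> (20,0) [heading=0, draw]
REPEAT 4 [
  -- iteration 1/4 --
  RT 72: heading 0 -> 288
  FD 11: (20,0) -> (23.399,-10.462) [heading=288, draw]
  LT 108: heading 288 -> 36
  -- iteration 2/4 --
  RT 72: heading 36 -> 324
  FD 11: (23.399,-10.462) -> (32.298,-16.927) [heading=324, draw]
  LT 108: heading 324 -> 72
  -- iteration 3/4 --
  RT 72: heading 72 -> 0
  FD 11: (32.298,-16.927) -> (43.298,-16.927) [heading=0, draw]
  LT 108: heading 0 -> 108
  -- iteration 4/4 --
  RT 72: heading 108 -> 36
  FD 11: (43.298,-16.927) -> (52.198,-10.462) [heading=36, draw]
  LT 108: heading 36 -> 144
]
PD: pen down
RT 215: heading 144 -> 289
Final: pos=(52.198,-10.462), heading=289, 5 segment(s) drawn
Waypoints (6 total):
(0, 0)
(20, 0)
(23.399, -10.462)
(32.298, -16.927)
(43.298, -16.927)
(52.198, -10.462)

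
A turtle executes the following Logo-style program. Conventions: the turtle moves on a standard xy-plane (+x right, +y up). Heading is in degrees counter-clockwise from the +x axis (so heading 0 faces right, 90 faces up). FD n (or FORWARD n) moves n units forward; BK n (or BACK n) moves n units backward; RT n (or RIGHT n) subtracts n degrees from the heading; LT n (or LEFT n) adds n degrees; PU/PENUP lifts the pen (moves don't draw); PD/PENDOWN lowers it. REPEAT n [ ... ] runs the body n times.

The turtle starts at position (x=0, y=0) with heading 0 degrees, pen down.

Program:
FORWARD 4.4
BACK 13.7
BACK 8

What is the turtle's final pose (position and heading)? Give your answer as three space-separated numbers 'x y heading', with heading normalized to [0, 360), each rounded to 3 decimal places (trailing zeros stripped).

Executing turtle program step by step:
Start: pos=(0,0), heading=0, pen down
FD 4.4: (0,0) -> (4.4,0) [heading=0, draw]
BK 13.7: (4.4,0) -> (-9.3,0) [heading=0, draw]
BK 8: (-9.3,0) -> (-17.3,0) [heading=0, draw]
Final: pos=(-17.3,0), heading=0, 3 segment(s) drawn

Answer: -17.3 0 0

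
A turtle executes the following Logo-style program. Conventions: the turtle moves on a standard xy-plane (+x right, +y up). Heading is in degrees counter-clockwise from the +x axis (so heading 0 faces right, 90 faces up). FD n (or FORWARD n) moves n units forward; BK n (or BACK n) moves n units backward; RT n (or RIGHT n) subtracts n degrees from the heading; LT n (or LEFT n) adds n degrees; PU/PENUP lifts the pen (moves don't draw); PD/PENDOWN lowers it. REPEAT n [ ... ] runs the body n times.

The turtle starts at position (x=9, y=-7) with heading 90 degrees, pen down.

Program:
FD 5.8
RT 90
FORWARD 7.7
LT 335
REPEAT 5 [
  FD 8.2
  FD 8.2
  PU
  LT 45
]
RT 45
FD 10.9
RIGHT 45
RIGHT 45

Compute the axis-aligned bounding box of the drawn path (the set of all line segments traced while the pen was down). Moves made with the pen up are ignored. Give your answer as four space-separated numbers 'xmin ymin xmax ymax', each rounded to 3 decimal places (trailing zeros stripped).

Answer: 9 -8.131 31.563 -1.2

Derivation:
Executing turtle program step by step:
Start: pos=(9,-7), heading=90, pen down
FD 5.8: (9,-7) -> (9,-1.2) [heading=90, draw]
RT 90: heading 90 -> 0
FD 7.7: (9,-1.2) -> (16.7,-1.2) [heading=0, draw]
LT 335: heading 0 -> 335
REPEAT 5 [
  -- iteration 1/5 --
  FD 8.2: (16.7,-1.2) -> (24.132,-4.665) [heading=335, draw]
  FD 8.2: (24.132,-4.665) -> (31.563,-8.131) [heading=335, draw]
  PU: pen up
  LT 45: heading 335 -> 20
  -- iteration 2/5 --
  FD 8.2: (31.563,-8.131) -> (39.269,-5.326) [heading=20, move]
  FD 8.2: (39.269,-5.326) -> (46.974,-2.522) [heading=20, move]
  PU: pen up
  LT 45: heading 20 -> 65
  -- iteration 3/5 --
  FD 8.2: (46.974,-2.522) -> (50.44,4.91) [heading=65, move]
  FD 8.2: (50.44,4.91) -> (53.905,12.342) [heading=65, move]
  PU: pen up
  LT 45: heading 65 -> 110
  -- iteration 4/5 --
  FD 8.2: (53.905,12.342) -> (51.101,20.047) [heading=110, move]
  FD 8.2: (51.101,20.047) -> (48.296,27.753) [heading=110, move]
  PU: pen up
  LT 45: heading 110 -> 155
  -- iteration 5/5 --
  FD 8.2: (48.296,27.753) -> (40.864,31.218) [heading=155, move]
  FD 8.2: (40.864,31.218) -> (33.433,34.684) [heading=155, move]
  PU: pen up
  LT 45: heading 155 -> 200
]
RT 45: heading 200 -> 155
FD 10.9: (33.433,34.684) -> (23.554,39.29) [heading=155, move]
RT 45: heading 155 -> 110
RT 45: heading 110 -> 65
Final: pos=(23.554,39.29), heading=65, 4 segment(s) drawn

Segment endpoints: x in {9, 16.7, 24.132, 31.563}, y in {-8.131, -7, -4.665, -1.2}
xmin=9, ymin=-8.131, xmax=31.563, ymax=-1.2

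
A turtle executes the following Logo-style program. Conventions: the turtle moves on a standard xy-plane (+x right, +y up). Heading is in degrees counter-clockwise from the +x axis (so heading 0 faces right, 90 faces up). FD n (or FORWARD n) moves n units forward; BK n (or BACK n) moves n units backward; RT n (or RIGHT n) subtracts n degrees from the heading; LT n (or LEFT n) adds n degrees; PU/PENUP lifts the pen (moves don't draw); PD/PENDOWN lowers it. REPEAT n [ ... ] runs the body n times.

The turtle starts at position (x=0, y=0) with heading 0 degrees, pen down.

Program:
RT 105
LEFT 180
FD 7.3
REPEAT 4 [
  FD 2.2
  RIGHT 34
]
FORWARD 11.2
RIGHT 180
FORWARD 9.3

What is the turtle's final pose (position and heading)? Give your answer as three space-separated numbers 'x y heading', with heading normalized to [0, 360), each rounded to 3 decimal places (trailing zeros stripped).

Executing turtle program step by step:
Start: pos=(0,0), heading=0, pen down
RT 105: heading 0 -> 255
LT 180: heading 255 -> 75
FD 7.3: (0,0) -> (1.889,7.051) [heading=75, draw]
REPEAT 4 [
  -- iteration 1/4 --
  FD 2.2: (1.889,7.051) -> (2.459,9.176) [heading=75, draw]
  RT 34: heading 75 -> 41
  -- iteration 2/4 --
  FD 2.2: (2.459,9.176) -> (4.119,10.62) [heading=41, draw]
  RT 34: heading 41 -> 7
  -- iteration 3/4 --
  FD 2.2: (4.119,10.62) -> (6.303,10.888) [heading=7, draw]
  RT 34: heading 7 -> 333
  -- iteration 4/4 --
  FD 2.2: (6.303,10.888) -> (8.263,9.889) [heading=333, draw]
  RT 34: heading 333 -> 299
]
FD 11.2: (8.263,9.889) -> (13.693,0.093) [heading=299, draw]
RT 180: heading 299 -> 119
FD 9.3: (13.693,0.093) -> (9.184,8.227) [heading=119, draw]
Final: pos=(9.184,8.227), heading=119, 7 segment(s) drawn

Answer: 9.184 8.227 119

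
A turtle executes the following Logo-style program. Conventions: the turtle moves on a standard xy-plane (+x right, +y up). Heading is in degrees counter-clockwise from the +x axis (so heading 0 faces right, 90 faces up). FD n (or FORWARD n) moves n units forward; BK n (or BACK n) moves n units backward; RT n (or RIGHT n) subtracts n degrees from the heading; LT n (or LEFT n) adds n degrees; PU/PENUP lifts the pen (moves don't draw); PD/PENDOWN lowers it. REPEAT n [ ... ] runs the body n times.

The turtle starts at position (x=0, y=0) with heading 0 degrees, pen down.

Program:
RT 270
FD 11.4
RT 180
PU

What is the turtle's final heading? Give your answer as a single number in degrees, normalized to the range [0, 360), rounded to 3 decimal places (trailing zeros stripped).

Executing turtle program step by step:
Start: pos=(0,0), heading=0, pen down
RT 270: heading 0 -> 90
FD 11.4: (0,0) -> (0,11.4) [heading=90, draw]
RT 180: heading 90 -> 270
PU: pen up
Final: pos=(0,11.4), heading=270, 1 segment(s) drawn

Answer: 270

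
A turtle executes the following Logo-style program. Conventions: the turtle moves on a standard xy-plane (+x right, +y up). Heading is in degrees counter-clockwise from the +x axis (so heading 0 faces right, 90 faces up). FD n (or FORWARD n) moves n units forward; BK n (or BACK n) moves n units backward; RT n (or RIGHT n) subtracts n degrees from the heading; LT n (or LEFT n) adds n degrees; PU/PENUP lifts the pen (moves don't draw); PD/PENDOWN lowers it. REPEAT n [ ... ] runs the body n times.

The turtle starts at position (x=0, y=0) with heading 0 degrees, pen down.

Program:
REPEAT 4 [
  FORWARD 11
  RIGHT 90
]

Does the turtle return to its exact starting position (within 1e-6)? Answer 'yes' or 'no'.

Answer: yes

Derivation:
Executing turtle program step by step:
Start: pos=(0,0), heading=0, pen down
REPEAT 4 [
  -- iteration 1/4 --
  FD 11: (0,0) -> (11,0) [heading=0, draw]
  RT 90: heading 0 -> 270
  -- iteration 2/4 --
  FD 11: (11,0) -> (11,-11) [heading=270, draw]
  RT 90: heading 270 -> 180
  -- iteration 3/4 --
  FD 11: (11,-11) -> (0,-11) [heading=180, draw]
  RT 90: heading 180 -> 90
  -- iteration 4/4 --
  FD 11: (0,-11) -> (0,0) [heading=90, draw]
  RT 90: heading 90 -> 0
]
Final: pos=(0,0), heading=0, 4 segment(s) drawn

Start position: (0, 0)
Final position: (0, 0)
Distance = 0; < 1e-6 -> CLOSED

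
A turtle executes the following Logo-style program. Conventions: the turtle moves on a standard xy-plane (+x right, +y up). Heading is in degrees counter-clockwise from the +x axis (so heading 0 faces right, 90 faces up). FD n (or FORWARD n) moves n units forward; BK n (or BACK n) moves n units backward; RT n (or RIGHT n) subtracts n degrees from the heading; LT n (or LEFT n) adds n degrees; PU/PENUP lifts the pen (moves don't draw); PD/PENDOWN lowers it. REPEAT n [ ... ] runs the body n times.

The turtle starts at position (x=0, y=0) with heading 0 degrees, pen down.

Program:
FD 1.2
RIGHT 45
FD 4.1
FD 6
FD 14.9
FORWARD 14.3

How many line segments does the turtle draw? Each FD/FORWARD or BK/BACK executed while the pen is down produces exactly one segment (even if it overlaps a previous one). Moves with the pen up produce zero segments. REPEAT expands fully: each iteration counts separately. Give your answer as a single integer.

Answer: 5

Derivation:
Executing turtle program step by step:
Start: pos=(0,0), heading=0, pen down
FD 1.2: (0,0) -> (1.2,0) [heading=0, draw]
RT 45: heading 0 -> 315
FD 4.1: (1.2,0) -> (4.099,-2.899) [heading=315, draw]
FD 6: (4.099,-2.899) -> (8.342,-7.142) [heading=315, draw]
FD 14.9: (8.342,-7.142) -> (18.878,-17.678) [heading=315, draw]
FD 14.3: (18.878,-17.678) -> (28.989,-27.789) [heading=315, draw]
Final: pos=(28.989,-27.789), heading=315, 5 segment(s) drawn
Segments drawn: 5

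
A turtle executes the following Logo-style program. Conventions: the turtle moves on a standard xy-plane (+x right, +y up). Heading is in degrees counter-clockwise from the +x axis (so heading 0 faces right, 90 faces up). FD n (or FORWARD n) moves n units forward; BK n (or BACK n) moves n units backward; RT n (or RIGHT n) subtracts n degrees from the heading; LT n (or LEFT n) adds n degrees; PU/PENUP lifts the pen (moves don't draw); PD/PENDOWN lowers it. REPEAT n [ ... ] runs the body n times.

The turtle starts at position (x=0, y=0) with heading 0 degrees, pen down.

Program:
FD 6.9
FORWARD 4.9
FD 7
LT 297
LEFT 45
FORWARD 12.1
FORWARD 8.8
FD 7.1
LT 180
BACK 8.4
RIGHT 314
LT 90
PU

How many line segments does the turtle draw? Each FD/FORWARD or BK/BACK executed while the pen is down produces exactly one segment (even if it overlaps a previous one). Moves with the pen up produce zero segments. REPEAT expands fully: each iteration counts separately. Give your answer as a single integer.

Executing turtle program step by step:
Start: pos=(0,0), heading=0, pen down
FD 6.9: (0,0) -> (6.9,0) [heading=0, draw]
FD 4.9: (6.9,0) -> (11.8,0) [heading=0, draw]
FD 7: (11.8,0) -> (18.8,0) [heading=0, draw]
LT 297: heading 0 -> 297
LT 45: heading 297 -> 342
FD 12.1: (18.8,0) -> (30.308,-3.739) [heading=342, draw]
FD 8.8: (30.308,-3.739) -> (38.677,-6.458) [heading=342, draw]
FD 7.1: (38.677,-6.458) -> (45.43,-8.652) [heading=342, draw]
LT 180: heading 342 -> 162
BK 8.4: (45.43,-8.652) -> (53.418,-11.248) [heading=162, draw]
RT 314: heading 162 -> 208
LT 90: heading 208 -> 298
PU: pen up
Final: pos=(53.418,-11.248), heading=298, 7 segment(s) drawn
Segments drawn: 7

Answer: 7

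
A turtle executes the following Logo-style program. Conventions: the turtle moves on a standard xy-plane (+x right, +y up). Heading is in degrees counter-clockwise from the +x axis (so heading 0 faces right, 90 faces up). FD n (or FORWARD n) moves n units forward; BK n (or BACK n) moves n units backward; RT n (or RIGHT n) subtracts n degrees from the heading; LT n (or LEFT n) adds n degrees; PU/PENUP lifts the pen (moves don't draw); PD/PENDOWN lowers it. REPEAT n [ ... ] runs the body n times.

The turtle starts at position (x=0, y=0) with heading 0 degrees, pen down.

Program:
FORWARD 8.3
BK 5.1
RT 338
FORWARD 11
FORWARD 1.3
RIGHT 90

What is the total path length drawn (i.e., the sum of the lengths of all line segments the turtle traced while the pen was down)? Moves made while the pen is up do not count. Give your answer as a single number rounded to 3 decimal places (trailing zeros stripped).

Executing turtle program step by step:
Start: pos=(0,0), heading=0, pen down
FD 8.3: (0,0) -> (8.3,0) [heading=0, draw]
BK 5.1: (8.3,0) -> (3.2,0) [heading=0, draw]
RT 338: heading 0 -> 22
FD 11: (3.2,0) -> (13.399,4.121) [heading=22, draw]
FD 1.3: (13.399,4.121) -> (14.604,4.608) [heading=22, draw]
RT 90: heading 22 -> 292
Final: pos=(14.604,4.608), heading=292, 4 segment(s) drawn

Segment lengths:
  seg 1: (0,0) -> (8.3,0), length = 8.3
  seg 2: (8.3,0) -> (3.2,0), length = 5.1
  seg 3: (3.2,0) -> (13.399,4.121), length = 11
  seg 4: (13.399,4.121) -> (14.604,4.608), length = 1.3
Total = 25.7

Answer: 25.7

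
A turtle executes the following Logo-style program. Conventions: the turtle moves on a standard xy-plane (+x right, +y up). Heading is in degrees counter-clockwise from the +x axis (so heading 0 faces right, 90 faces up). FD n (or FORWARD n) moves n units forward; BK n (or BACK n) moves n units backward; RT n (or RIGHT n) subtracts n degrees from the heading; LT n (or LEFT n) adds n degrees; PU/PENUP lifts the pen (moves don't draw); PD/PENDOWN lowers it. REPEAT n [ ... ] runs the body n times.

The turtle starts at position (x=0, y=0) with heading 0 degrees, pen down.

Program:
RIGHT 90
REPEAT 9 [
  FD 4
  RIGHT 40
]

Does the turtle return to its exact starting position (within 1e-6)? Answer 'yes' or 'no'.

Answer: yes

Derivation:
Executing turtle program step by step:
Start: pos=(0,0), heading=0, pen down
RT 90: heading 0 -> 270
REPEAT 9 [
  -- iteration 1/9 --
  FD 4: (0,0) -> (0,-4) [heading=270, draw]
  RT 40: heading 270 -> 230
  -- iteration 2/9 --
  FD 4: (0,-4) -> (-2.571,-7.064) [heading=230, draw]
  RT 40: heading 230 -> 190
  -- iteration 3/9 --
  FD 4: (-2.571,-7.064) -> (-6.51,-7.759) [heading=190, draw]
  RT 40: heading 190 -> 150
  -- iteration 4/9 --
  FD 4: (-6.51,-7.759) -> (-9.974,-5.759) [heading=150, draw]
  RT 40: heading 150 -> 110
  -- iteration 5/9 --
  FD 4: (-9.974,-5.759) -> (-11.343,-2) [heading=110, draw]
  RT 40: heading 110 -> 70
  -- iteration 6/9 --
  FD 4: (-11.343,-2) -> (-9.974,1.759) [heading=70, draw]
  RT 40: heading 70 -> 30
  -- iteration 7/9 --
  FD 4: (-9.974,1.759) -> (-6.51,3.759) [heading=30, draw]
  RT 40: heading 30 -> 350
  -- iteration 8/9 --
  FD 4: (-6.51,3.759) -> (-2.571,3.064) [heading=350, draw]
  RT 40: heading 350 -> 310
  -- iteration 9/9 --
  FD 4: (-2.571,3.064) -> (0,0) [heading=310, draw]
  RT 40: heading 310 -> 270
]
Final: pos=(0,0), heading=270, 9 segment(s) drawn

Start position: (0, 0)
Final position: (0, 0)
Distance = 0; < 1e-6 -> CLOSED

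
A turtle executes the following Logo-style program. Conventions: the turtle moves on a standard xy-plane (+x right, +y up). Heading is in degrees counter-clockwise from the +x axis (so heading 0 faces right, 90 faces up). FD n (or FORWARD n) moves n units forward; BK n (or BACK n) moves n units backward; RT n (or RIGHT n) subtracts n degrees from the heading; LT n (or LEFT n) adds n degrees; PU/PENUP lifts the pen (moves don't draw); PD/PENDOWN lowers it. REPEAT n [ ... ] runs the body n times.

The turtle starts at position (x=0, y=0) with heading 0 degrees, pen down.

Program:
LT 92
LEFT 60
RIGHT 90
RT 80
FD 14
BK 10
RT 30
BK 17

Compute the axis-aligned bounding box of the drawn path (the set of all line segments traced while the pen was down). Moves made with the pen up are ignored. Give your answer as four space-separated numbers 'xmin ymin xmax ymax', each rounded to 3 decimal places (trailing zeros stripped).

Executing turtle program step by step:
Start: pos=(0,0), heading=0, pen down
LT 92: heading 0 -> 92
LT 60: heading 92 -> 152
RT 90: heading 152 -> 62
RT 80: heading 62 -> 342
FD 14: (0,0) -> (13.315,-4.326) [heading=342, draw]
BK 10: (13.315,-4.326) -> (3.804,-1.236) [heading=342, draw]
RT 30: heading 342 -> 312
BK 17: (3.804,-1.236) -> (-7.571,11.397) [heading=312, draw]
Final: pos=(-7.571,11.397), heading=312, 3 segment(s) drawn

Segment endpoints: x in {-7.571, 0, 3.804, 13.315}, y in {-4.326, -1.236, 0, 11.397}
xmin=-7.571, ymin=-4.326, xmax=13.315, ymax=11.397

Answer: -7.571 -4.326 13.315 11.397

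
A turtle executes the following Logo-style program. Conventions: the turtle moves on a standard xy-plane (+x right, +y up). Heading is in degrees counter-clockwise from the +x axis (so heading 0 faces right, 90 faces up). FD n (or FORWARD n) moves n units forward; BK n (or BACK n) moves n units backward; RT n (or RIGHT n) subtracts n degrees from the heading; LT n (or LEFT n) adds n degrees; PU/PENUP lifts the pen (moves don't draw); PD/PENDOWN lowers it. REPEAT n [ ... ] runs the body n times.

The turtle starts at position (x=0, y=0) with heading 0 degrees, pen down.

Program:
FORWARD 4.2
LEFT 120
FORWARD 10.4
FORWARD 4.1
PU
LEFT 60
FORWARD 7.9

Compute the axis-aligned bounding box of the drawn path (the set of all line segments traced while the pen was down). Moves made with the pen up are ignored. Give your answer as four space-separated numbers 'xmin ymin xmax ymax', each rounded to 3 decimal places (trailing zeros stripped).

Executing turtle program step by step:
Start: pos=(0,0), heading=0, pen down
FD 4.2: (0,0) -> (4.2,0) [heading=0, draw]
LT 120: heading 0 -> 120
FD 10.4: (4.2,0) -> (-1,9.007) [heading=120, draw]
FD 4.1: (-1,9.007) -> (-3.05,12.557) [heading=120, draw]
PU: pen up
LT 60: heading 120 -> 180
FD 7.9: (-3.05,12.557) -> (-10.95,12.557) [heading=180, move]
Final: pos=(-10.95,12.557), heading=180, 3 segment(s) drawn

Segment endpoints: x in {-3.05, -1, 0, 4.2}, y in {0, 9.007, 12.557}
xmin=-3.05, ymin=0, xmax=4.2, ymax=12.557

Answer: -3.05 0 4.2 12.557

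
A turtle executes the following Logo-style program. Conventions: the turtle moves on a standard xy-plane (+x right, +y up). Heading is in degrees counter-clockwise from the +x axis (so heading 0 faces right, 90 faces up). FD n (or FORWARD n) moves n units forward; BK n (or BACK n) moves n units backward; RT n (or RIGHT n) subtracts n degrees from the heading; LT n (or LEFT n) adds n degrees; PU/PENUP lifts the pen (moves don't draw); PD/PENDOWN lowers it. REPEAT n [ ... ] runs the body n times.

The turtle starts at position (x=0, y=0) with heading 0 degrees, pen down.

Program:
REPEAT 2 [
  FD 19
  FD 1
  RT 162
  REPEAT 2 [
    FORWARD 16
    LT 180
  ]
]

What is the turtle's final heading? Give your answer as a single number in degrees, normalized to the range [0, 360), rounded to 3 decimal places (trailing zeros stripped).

Answer: 36

Derivation:
Executing turtle program step by step:
Start: pos=(0,0), heading=0, pen down
REPEAT 2 [
  -- iteration 1/2 --
  FD 19: (0,0) -> (19,0) [heading=0, draw]
  FD 1: (19,0) -> (20,0) [heading=0, draw]
  RT 162: heading 0 -> 198
  REPEAT 2 [
    -- iteration 1/2 --
    FD 16: (20,0) -> (4.783,-4.944) [heading=198, draw]
    LT 180: heading 198 -> 18
    -- iteration 2/2 --
    FD 16: (4.783,-4.944) -> (20,0) [heading=18, draw]
    LT 180: heading 18 -> 198
  ]
  -- iteration 2/2 --
  FD 19: (20,0) -> (1.93,-5.871) [heading=198, draw]
  FD 1: (1.93,-5.871) -> (0.979,-6.18) [heading=198, draw]
  RT 162: heading 198 -> 36
  REPEAT 2 [
    -- iteration 1/2 --
    FD 16: (0.979,-6.18) -> (13.923,3.224) [heading=36, draw]
    LT 180: heading 36 -> 216
    -- iteration 2/2 --
    FD 16: (13.923,3.224) -> (0.979,-6.18) [heading=216, draw]
    LT 180: heading 216 -> 36
  ]
]
Final: pos=(0.979,-6.18), heading=36, 8 segment(s) drawn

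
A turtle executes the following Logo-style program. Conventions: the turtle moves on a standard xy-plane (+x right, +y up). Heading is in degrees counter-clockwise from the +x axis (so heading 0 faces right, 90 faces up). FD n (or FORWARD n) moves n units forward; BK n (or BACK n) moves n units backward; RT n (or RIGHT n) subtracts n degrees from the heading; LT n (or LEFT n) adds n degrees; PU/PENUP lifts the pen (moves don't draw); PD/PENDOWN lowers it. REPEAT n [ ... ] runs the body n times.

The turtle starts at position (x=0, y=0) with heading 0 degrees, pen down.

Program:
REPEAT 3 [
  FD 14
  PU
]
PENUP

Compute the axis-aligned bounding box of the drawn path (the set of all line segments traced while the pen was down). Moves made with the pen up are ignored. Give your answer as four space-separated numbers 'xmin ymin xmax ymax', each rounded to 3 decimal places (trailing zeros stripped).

Executing turtle program step by step:
Start: pos=(0,0), heading=0, pen down
REPEAT 3 [
  -- iteration 1/3 --
  FD 14: (0,0) -> (14,0) [heading=0, draw]
  PU: pen up
  -- iteration 2/3 --
  FD 14: (14,0) -> (28,0) [heading=0, move]
  PU: pen up
  -- iteration 3/3 --
  FD 14: (28,0) -> (42,0) [heading=0, move]
  PU: pen up
]
PU: pen up
Final: pos=(42,0), heading=0, 1 segment(s) drawn

Segment endpoints: x in {0, 14}, y in {0}
xmin=0, ymin=0, xmax=14, ymax=0

Answer: 0 0 14 0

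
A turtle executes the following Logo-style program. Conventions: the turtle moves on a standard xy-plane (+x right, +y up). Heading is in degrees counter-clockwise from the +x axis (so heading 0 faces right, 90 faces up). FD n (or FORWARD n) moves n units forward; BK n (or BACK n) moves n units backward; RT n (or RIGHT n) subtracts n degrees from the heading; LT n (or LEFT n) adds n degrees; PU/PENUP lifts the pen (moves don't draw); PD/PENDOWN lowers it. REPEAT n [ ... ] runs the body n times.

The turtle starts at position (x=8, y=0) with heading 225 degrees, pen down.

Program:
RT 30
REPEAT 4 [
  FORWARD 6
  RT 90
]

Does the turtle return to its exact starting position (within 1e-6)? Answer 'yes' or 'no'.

Executing turtle program step by step:
Start: pos=(8,0), heading=225, pen down
RT 30: heading 225 -> 195
REPEAT 4 [
  -- iteration 1/4 --
  FD 6: (8,0) -> (2.204,-1.553) [heading=195, draw]
  RT 90: heading 195 -> 105
  -- iteration 2/4 --
  FD 6: (2.204,-1.553) -> (0.652,4.243) [heading=105, draw]
  RT 90: heading 105 -> 15
  -- iteration 3/4 --
  FD 6: (0.652,4.243) -> (6.447,5.796) [heading=15, draw]
  RT 90: heading 15 -> 285
  -- iteration 4/4 --
  FD 6: (6.447,5.796) -> (8,0) [heading=285, draw]
  RT 90: heading 285 -> 195
]
Final: pos=(8,0), heading=195, 4 segment(s) drawn

Start position: (8, 0)
Final position: (8, 0)
Distance = 0; < 1e-6 -> CLOSED

Answer: yes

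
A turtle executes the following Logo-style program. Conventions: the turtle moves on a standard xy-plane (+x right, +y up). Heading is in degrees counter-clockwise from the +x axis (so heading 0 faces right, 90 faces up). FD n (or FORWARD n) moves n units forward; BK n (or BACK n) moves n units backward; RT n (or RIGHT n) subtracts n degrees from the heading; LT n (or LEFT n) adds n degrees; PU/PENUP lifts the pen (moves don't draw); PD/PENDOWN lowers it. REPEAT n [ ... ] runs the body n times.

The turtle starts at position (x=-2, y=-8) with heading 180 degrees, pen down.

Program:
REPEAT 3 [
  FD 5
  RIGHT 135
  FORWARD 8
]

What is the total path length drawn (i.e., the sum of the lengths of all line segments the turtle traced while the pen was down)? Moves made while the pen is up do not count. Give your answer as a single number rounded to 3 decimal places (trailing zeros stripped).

Answer: 39

Derivation:
Executing turtle program step by step:
Start: pos=(-2,-8), heading=180, pen down
REPEAT 3 [
  -- iteration 1/3 --
  FD 5: (-2,-8) -> (-7,-8) [heading=180, draw]
  RT 135: heading 180 -> 45
  FD 8: (-7,-8) -> (-1.343,-2.343) [heading=45, draw]
  -- iteration 2/3 --
  FD 5: (-1.343,-2.343) -> (2.192,1.192) [heading=45, draw]
  RT 135: heading 45 -> 270
  FD 8: (2.192,1.192) -> (2.192,-6.808) [heading=270, draw]
  -- iteration 3/3 --
  FD 5: (2.192,-6.808) -> (2.192,-11.808) [heading=270, draw]
  RT 135: heading 270 -> 135
  FD 8: (2.192,-11.808) -> (-3.464,-6.151) [heading=135, draw]
]
Final: pos=(-3.464,-6.151), heading=135, 6 segment(s) drawn

Segment lengths:
  seg 1: (-2,-8) -> (-7,-8), length = 5
  seg 2: (-7,-8) -> (-1.343,-2.343), length = 8
  seg 3: (-1.343,-2.343) -> (2.192,1.192), length = 5
  seg 4: (2.192,1.192) -> (2.192,-6.808), length = 8
  seg 5: (2.192,-6.808) -> (2.192,-11.808), length = 5
  seg 6: (2.192,-11.808) -> (-3.464,-6.151), length = 8
Total = 39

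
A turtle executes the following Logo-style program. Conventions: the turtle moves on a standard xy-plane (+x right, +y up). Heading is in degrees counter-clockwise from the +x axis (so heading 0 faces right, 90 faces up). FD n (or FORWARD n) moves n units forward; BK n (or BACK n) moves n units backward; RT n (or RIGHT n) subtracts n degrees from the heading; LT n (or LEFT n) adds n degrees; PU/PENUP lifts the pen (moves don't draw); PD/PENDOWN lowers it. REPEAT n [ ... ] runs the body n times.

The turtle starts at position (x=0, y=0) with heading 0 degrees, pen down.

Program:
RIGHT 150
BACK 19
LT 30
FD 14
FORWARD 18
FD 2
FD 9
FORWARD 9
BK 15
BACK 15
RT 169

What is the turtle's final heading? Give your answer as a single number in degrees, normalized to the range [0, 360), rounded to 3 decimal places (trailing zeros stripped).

Answer: 71

Derivation:
Executing turtle program step by step:
Start: pos=(0,0), heading=0, pen down
RT 150: heading 0 -> 210
BK 19: (0,0) -> (16.454,9.5) [heading=210, draw]
LT 30: heading 210 -> 240
FD 14: (16.454,9.5) -> (9.454,-2.624) [heading=240, draw]
FD 18: (9.454,-2.624) -> (0.454,-18.213) [heading=240, draw]
FD 2: (0.454,-18.213) -> (-0.546,-19.945) [heading=240, draw]
FD 9: (-0.546,-19.945) -> (-5.046,-27.739) [heading=240, draw]
FD 9: (-5.046,-27.739) -> (-9.546,-35.533) [heading=240, draw]
BK 15: (-9.546,-35.533) -> (-2.046,-22.543) [heading=240, draw]
BK 15: (-2.046,-22.543) -> (5.454,-9.553) [heading=240, draw]
RT 169: heading 240 -> 71
Final: pos=(5.454,-9.553), heading=71, 8 segment(s) drawn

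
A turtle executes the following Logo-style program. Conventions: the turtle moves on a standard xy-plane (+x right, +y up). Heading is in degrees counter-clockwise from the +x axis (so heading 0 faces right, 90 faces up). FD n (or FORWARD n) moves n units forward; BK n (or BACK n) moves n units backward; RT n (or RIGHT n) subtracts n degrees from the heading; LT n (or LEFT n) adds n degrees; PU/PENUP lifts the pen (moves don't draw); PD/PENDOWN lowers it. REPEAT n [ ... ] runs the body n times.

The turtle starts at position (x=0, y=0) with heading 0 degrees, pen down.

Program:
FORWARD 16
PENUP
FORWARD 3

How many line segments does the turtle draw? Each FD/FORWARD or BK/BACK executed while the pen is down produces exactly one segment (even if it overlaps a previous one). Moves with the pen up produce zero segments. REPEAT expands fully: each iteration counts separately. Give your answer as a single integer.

Executing turtle program step by step:
Start: pos=(0,0), heading=0, pen down
FD 16: (0,0) -> (16,0) [heading=0, draw]
PU: pen up
FD 3: (16,0) -> (19,0) [heading=0, move]
Final: pos=(19,0), heading=0, 1 segment(s) drawn
Segments drawn: 1

Answer: 1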